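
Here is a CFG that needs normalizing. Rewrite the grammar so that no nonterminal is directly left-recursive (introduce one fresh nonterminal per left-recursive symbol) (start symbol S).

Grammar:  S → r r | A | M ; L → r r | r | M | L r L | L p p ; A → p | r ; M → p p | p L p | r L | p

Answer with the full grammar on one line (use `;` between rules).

S → r r | A | M; L → r r L' | r L' | M L'; A → p | r; M → p p | p L p | r L | p; L' → r L L' | p p L' | ε

Directly left-recursive nonterminal: L.
For L: α = {r L, p p}, β = {r r, r, M}. Rewrite as L → β L' and L' → α L' | ε.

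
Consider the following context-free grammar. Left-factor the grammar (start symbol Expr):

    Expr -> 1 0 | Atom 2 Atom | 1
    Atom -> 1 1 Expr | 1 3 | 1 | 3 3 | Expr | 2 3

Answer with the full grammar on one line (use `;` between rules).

Expr has alternatives sharing prefix '1': factor to Expr → 1 Expr1 with Expr1 → 0 | ε.
Atom has alternatives sharing prefix '1': factor to Atom → 1 Atom1 with Atom1 → 1 Expr | 3 | ε.

Expr -> Atom 2 Atom | 1 Expr1; Atom -> 3 3 | Expr | 2 3 | 1 Atom1; Expr1 -> 0 | eps; Atom1 -> 1 Expr | 3 | eps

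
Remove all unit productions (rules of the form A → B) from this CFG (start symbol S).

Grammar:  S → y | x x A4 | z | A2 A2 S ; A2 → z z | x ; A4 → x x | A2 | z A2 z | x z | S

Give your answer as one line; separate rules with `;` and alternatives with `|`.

Unit pairs: A4 ⇒* {A2, S}.
For each unit pair (A, B), copy every non-unit production of B to A, then drop all unit productions.

S → y | x x A4 | z | A2 A2 S; A2 → z z | x; A4 → x x | z A2 z | x z | z z | x | y | x x A4 | z | A2 A2 S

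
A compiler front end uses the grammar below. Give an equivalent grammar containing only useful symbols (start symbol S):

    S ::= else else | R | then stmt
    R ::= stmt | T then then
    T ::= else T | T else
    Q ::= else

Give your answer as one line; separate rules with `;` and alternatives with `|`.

Generating nonterminals: {Q, R, S}.
Reachable from S after that: {R, S}.
Removed useless symbols: {Q, T} and every production mentioning them.

S ::= else else | R | then stmt; R ::= stmt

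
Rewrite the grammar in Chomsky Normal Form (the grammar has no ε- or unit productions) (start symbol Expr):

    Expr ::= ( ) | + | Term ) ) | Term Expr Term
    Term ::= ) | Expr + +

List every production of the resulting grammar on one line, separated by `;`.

Expr ::= X1 X2 | + | Term Y1 | Term Y2; Term ::= ) | Expr Y3; X1 ::= (; X2 ::= ); X3 ::= +; Y1 ::= X2 X2; Y2 ::= Expr Term; Y3 ::= X3 X3

Introduce a nonterminal for each terminal appearing in a rule of length ≥ 2: X1 → (, X2 → ), X3 → +.
Binarize each right-hand side of length ≥ 3 by chaining fresh nonterminals (Y1, Y2, …): affected rules were Expr → Term X2 X2; Expr → Term Expr Term; Term → Expr X3 X3.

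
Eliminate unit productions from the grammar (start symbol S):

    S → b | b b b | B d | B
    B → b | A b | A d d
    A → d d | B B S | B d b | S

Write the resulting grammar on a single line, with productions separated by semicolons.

S → b | A b | A d d | b b b | B d; B → b | A b | A d d; A → b | A b | A d d | b b b | B d | d d | B B S | B d b

Unit pairs: A ⇒* {B, S}; S ⇒* {B}.
For every A with A ⇒* B via unit rules, add B's non-unit alternatives to A; then delete every rule of the form X → Y.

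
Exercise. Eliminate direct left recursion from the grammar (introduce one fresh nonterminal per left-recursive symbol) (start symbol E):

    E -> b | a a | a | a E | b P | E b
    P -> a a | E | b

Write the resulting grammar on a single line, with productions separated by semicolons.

E -> b E' | a a E' | a E' | a E E' | b P E'; P -> a a | E | b; E' -> b E' | ε

Left recursion appears on E.
For E: α = {b}, β = {b, a a, a, a E, b P}. Rewrite as E → β E' and E' → α E' | ε.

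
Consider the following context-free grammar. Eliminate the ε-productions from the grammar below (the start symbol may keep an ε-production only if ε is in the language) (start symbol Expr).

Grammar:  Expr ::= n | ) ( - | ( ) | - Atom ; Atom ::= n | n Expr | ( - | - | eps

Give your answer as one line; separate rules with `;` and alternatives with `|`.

Nullable nonterminals: {Atom}.
ε ∉ L(G), so no ε-production is kept.
Expand every rule over subsets of its nullable positions: Expr → - Atom gives - Atom | -.

Expr ::= n | ) ( - | ( ) | - Atom | -; Atom ::= n | n Expr | ( - | -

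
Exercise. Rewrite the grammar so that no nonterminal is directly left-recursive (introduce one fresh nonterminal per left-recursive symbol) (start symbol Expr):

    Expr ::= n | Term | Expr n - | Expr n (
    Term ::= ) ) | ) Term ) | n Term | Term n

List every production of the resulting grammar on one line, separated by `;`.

Expr ::= n Expr1 | Term Expr1; Term ::= ) ) Term1 | ) Term ) Term1 | n Term Term1; Expr1 ::= n - Expr1 | n ( Expr1 | eps; Term1 ::= n Term1 | eps

Expr, Term are directly left-recursive.
For Expr: α = {n -, n (}, β = {n, Term}. Rewrite as Expr → β Expr1 and Expr1 → α Expr1 | ε.
For Term: α = {n}, β = {) ), ) Term ), n Term}. Rewrite as Term → β Term1 and Term1 → α Term1 | ε.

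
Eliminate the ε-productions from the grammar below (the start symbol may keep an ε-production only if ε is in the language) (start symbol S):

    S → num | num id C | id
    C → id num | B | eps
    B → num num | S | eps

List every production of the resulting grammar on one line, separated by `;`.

The nullable symbols are {B, C}.
ε ∉ L(G), so no ε-production is kept.
Expand every rule over subsets of its nullable positions: S → num id C gives num id C | num id.

S → num | num id C | num id | id; C → id num | B; B → num num | S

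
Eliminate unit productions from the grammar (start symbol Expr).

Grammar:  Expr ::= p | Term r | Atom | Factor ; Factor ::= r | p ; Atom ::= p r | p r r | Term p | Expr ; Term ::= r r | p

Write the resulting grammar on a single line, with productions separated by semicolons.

Unit pairs: Atom ⇒* {Expr, Factor}; Expr ⇒* {Atom, Factor}.
For every A with A ⇒* B via unit rules, add B's non-unit alternatives to A; then delete every rule of the form X → Y.

Expr ::= p r | p r r | Term p | r | p | Term r; Factor ::= r | p; Atom ::= p r | p r r | Term p | r | p | Term r; Term ::= r r | p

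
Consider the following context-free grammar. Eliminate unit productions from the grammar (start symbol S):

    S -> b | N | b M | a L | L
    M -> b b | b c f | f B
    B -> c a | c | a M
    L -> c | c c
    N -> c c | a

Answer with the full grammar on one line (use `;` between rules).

S -> c | c c | b | b M | a L | a; M -> b b | b c f | f B; B -> c a | c | a M; L -> c | c c; N -> c c | a

Unit pairs: S ⇒* {L, N}.
For every A with A ⇒* B via unit rules, add B's non-unit alternatives to A; then delete every rule of the form X → Y.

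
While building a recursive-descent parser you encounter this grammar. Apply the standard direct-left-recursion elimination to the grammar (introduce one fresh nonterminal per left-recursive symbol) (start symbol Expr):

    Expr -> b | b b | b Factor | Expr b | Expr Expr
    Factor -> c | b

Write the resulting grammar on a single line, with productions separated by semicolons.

Expr -> b Expr1 | b b Expr1 | b Factor Expr1; Factor -> c | b; Expr1 -> b Expr1 | Expr Expr1 | ε

Expr is directly left-recursive.
For Expr: α = {b, Expr}, β = {b, b b, b Factor}. Rewrite as Expr → β Expr1 and Expr1 → α Expr1 | ε.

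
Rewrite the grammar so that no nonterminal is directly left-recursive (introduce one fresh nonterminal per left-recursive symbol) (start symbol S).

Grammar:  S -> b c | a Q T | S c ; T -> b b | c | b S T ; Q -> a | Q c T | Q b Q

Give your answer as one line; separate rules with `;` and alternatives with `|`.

S -> b c S' | a Q T S'; T -> b b | c | b S T; Q -> a Q'; S' -> c S' | ε; Q' -> c T Q' | b Q Q' | ε

Left recursion appears on S, Q.
For S: α = {c}, β = {b c, a Q T}. Rewrite as S → β S' and S' → α S' | ε.
For Q: α = {c T, b Q}, β = {a}. Rewrite as Q → β Q' and Q' → α Q' | ε.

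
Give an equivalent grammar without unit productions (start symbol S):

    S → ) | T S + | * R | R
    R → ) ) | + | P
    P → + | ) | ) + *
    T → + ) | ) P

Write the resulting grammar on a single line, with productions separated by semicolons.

S → ) | T S + | * R | + | ) + * | ) ); R → + | ) | ) + * | ) ); P → + | ) | ) + *; T → + ) | ) P

Unit pairs: R ⇒* {P}; S ⇒* {P, R}.
Replace each nonterminal's rules with the union of the non-unit rules of every nonterminal it unit-derives.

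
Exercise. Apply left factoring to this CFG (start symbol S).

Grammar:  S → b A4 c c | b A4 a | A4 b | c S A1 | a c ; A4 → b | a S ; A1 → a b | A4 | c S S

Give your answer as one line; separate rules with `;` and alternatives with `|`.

S has alternatives sharing prefix 'b A4': factor to S → b A4 S' with S' → c c | a.

S → A4 b | c S A1 | a c | b A4 S'; A4 → b | a S; A1 → a b | A4 | c S S; S' → c c | a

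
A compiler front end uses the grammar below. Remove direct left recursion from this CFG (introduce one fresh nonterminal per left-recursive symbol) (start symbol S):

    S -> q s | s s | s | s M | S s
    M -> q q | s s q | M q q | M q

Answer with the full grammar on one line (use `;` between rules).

S -> q s S' | s s S' | s S' | s M S'; M -> q q M' | s s q M'; S' -> s S' | ε; M' -> q q M' | q M' | ε

S, M are directly left-recursive.
For S: α = {s}, β = {q s, s s, s, s M}. Rewrite as S → β S' and S' → α S' | ε.
For M: α = {q q, q}, β = {q q, s s q}. Rewrite as M → β M' and M' → α M' | ε.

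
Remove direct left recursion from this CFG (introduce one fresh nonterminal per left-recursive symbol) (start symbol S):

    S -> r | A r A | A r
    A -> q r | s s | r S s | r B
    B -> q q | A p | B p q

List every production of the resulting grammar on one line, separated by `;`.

S -> r | A r A | A r; A -> q r | s s | r S s | r B; B -> q q B' | A p B'; B' -> p q B' | ε

B is directly left-recursive.
For B: α = {p q}, β = {q q, A p}. Rewrite as B → β B' and B' → α B' | ε.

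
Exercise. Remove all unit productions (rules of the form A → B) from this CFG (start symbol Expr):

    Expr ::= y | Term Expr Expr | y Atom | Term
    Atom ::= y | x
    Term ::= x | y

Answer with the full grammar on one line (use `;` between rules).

Unit pairs: Expr ⇒* {Term}.
For each unit pair (A, B), copy every non-unit production of B to A, then drop all unit productions.

Expr ::= x | y | Term Expr Expr | y Atom; Atom ::= y | x; Term ::= x | y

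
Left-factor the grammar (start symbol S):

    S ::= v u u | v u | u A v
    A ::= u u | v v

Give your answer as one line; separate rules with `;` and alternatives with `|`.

S ::= u A v | v u S'; A ::= u u | v v; S' ::= u | ε

S has alternatives sharing prefix 'v u': factor to S → v u S' with S' → u | ε.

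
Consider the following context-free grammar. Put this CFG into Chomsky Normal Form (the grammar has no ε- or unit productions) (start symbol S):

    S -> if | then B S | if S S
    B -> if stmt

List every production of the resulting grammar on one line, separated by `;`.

Introduce a nonterminal for each terminal appearing in a rule of length ≥ 2: X1 → then, X2 → if, X3 → stmt.
Binarize each right-hand side of length ≥ 3 by chaining fresh nonterminals (Y1, Y2, …): affected rules were S → X1 B S; S → X2 S S.

S -> if | X1 Y1 | X2 Y2; B -> X2 X3; X1 -> then; X2 -> if; X3 -> stmt; Y1 -> B S; Y2 -> S S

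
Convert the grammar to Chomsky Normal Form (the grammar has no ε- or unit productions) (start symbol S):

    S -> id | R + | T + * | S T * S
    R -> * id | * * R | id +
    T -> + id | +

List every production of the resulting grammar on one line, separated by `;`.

Introduce a nonterminal for each terminal appearing in a rule of length ≥ 2: X1 → +, X2 → *, X3 → id.
Binarize each right-hand side of length ≥ 3 by chaining fresh nonterminals (Y1, Y2, …): affected rules were S → T X1 X2; S → S T X2 S; R → X2 X2 R.

S -> id | R X1 | T Y1 | S Y2; R -> X2 X3 | X2 Y4 | X3 X1; T -> X1 X3 | +; X1 -> +; X2 -> *; X3 -> id; Y1 -> X1 X2; Y2 -> T Y3; Y3 -> X2 S; Y4 -> X2 R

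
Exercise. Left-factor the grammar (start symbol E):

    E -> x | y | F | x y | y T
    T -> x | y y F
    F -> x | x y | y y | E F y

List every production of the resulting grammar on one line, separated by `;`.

E -> F | x E' | y E''; T -> x | y y F; F -> y y | E F y | x F'; E' -> ε | y; E'' -> ε | T; F' -> ε | y

E has alternatives sharing prefix 'x': factor to E → x E' with E' → ε | y.
E has alternatives sharing prefix 'y': factor to E → y E'' with E'' → ε | T.
F has alternatives sharing prefix 'x': factor to F → x F' with F' → ε | y.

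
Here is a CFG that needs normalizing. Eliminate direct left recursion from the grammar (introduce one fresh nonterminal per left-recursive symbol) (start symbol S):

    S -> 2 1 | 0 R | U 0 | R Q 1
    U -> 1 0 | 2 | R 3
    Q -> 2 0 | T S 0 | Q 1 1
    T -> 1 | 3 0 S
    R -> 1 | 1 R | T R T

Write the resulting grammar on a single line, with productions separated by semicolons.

S -> 2 1 | 0 R | U 0 | R Q 1; U -> 1 0 | 2 | R 3; Q -> 2 0 Q' | T S 0 Q'; T -> 1 | 3 0 S; R -> 1 | 1 R | T R T; Q' -> 1 1 Q' | ε

Q is directly left-recursive.
For Q: α = {1 1}, β = {2 0, T S 0}. Rewrite as Q → β Q' and Q' → α Q' | ε.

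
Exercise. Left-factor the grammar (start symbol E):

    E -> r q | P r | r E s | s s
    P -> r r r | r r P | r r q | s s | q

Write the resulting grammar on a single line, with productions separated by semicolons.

E -> P r | s s | r E'; P -> s s | q | r r P'; E' -> q | E s; P' -> r | P | q

E has alternatives sharing prefix 'r': factor to E → r E' with E' → q | E s.
P has alternatives sharing prefix 'r r': factor to P → r r P' with P' → r | P | q.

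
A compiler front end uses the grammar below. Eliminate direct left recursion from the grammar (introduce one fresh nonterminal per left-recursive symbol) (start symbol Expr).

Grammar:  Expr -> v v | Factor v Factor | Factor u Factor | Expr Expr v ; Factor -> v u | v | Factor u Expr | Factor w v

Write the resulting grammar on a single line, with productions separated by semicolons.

Expr -> v v Expr1 | Factor v Factor Expr1 | Factor u Factor Expr1; Factor -> v u Factor1 | v Factor1; Expr1 -> Expr v Expr1 | ε; Factor1 -> u Expr Factor1 | w v Factor1 | ε

Expr, Factor are directly left-recursive.
For Expr: α = {Expr v}, β = {v v, Factor v Factor, Factor u Factor}. Rewrite as Expr → β Expr1 and Expr1 → α Expr1 | ε.
For Factor: α = {u Expr, w v}, β = {v u, v}. Rewrite as Factor → β Factor1 and Factor1 → α Factor1 | ε.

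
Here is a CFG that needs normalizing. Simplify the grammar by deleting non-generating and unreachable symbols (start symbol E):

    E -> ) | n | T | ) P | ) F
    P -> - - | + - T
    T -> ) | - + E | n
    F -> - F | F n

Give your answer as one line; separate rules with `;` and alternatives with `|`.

Generating nonterminals: {E, P, T}.
Reachable from E after that: {E, P, T}.
Removed useless symbols: {F} and every production mentioning them.

E -> ) | n | T | ) P; P -> - - | + - T; T -> ) | - + E | n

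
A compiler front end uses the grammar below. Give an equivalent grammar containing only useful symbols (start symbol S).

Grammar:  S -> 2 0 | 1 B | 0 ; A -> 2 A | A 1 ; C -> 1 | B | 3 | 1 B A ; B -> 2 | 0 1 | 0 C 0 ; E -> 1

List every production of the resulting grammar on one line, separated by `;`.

Generating nonterminals: {B, C, E, S}.
Reachable from S after that: {B, C, S}.
Removed useless symbols: {A, E} and every production mentioning them.

S -> 2 0 | 1 B | 0; C -> 1 | B | 3; B -> 2 | 0 1 | 0 C 0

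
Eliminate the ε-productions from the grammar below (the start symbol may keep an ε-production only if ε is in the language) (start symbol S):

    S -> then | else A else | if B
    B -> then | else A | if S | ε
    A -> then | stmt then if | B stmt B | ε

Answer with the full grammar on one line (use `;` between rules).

S -> then | else A else | else else | if B | if; B -> then | else A | else | if S; A -> then | stmt then if | B stmt B | B stmt | stmt B | stmt

Nullable nonterminals: {A, B}.
ε ∉ L(G), so no ε-production is kept.
Add the nullable-subset variants: S → else A else gives else A else | else else. S → if B gives if B | if. B → else A gives else A | else. A → B stmt B gives B stmt B | B stmt | stmt B | stmt.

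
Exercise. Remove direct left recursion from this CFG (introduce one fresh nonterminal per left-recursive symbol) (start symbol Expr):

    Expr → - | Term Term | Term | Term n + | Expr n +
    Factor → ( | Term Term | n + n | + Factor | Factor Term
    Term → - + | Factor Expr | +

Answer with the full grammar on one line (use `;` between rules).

Directly left-recursive nonterminals: Expr, Factor.
For Expr: α = {n +}, β = {-, Term Term, Term, Term n +}. Rewrite as Expr → β Expr1 and Expr1 → α Expr1 | ε.
For Factor: α = {Term}, β = {(, Term Term, n + n, + Factor}. Rewrite as Factor → β Factor1 and Factor1 → α Factor1 | ε.

Expr → - Expr1 | Term Term Expr1 | Term Expr1 | Term n + Expr1; Factor → ( Factor1 | Term Term Factor1 | n + n Factor1 | + Factor Factor1; Term → - + | Factor Expr | +; Expr1 → n + Expr1 | ε; Factor1 → Term Factor1 | ε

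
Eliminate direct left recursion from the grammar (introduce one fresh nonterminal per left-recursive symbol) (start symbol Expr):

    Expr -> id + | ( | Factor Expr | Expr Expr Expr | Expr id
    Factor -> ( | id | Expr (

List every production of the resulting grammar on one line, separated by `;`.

Expr -> id + Expr1 | ( Expr1 | Factor Expr Expr1; Factor -> ( | id | Expr (; Expr1 -> Expr Expr Expr1 | id Expr1 | ε

Directly left-recursive nonterminal: Expr.
For Expr: α = {Expr Expr, id}, β = {id +, (, Factor Expr}. Rewrite as Expr → β Expr1 and Expr1 → α Expr1 | ε.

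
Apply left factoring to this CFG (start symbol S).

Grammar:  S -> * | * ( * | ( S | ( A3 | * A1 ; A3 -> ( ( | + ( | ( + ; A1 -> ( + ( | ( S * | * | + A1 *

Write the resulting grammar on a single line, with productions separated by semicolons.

S -> * S' | ( S''; A3 -> + ( | ( A3'; A1 -> * | + A1 * | ( A1'; S' -> epsilon | ( * | A1; S'' -> S | A3; A3' -> ( | +; A1' -> + ( | S *

S has alternatives sharing prefix '*': factor to S → * S' with S' → ε | ( * | A1.
S has alternatives sharing prefix '(': factor to S → ( S'' with S'' → S | A3.
A3 has alternatives sharing prefix '(': factor to A3 → ( A3' with A3' → ( | +.
A1 has alternatives sharing prefix '(': factor to A1 → ( A1' with A1' → + ( | S *.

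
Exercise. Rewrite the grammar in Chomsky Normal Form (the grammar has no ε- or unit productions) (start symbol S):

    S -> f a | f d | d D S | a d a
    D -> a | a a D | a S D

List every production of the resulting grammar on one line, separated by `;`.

S -> X1 X2 | X1 X3 | X3 Y1 | X2 Y2; D -> a | X2 Y3 | X2 Y4; X1 -> f; X2 -> a; X3 -> d; Y1 -> D S; Y2 -> X3 X2; Y3 -> X2 D; Y4 -> S D

Introduce a nonterminal for each terminal appearing in a rule of length ≥ 2: X1 → f, X2 → a, X3 → d.
Binarize each right-hand side of length ≥ 3 by chaining fresh nonterminals (Y1, Y2, …): affected rules were S → X3 D S; S → X2 X3 X2; D → X2 X2 D; D → X2 S D.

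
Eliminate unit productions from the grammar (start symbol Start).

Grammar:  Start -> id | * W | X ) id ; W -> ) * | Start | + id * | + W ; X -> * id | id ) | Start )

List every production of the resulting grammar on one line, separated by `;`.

Start -> id | * W | X ) id; W -> id | * W | X ) id | ) * | + id * | + W; X -> * id | id ) | Start )

Unit pairs: W ⇒* {Start}.
For every A with A ⇒* B via unit rules, add B's non-unit alternatives to A; then delete every rule of the form X → Y.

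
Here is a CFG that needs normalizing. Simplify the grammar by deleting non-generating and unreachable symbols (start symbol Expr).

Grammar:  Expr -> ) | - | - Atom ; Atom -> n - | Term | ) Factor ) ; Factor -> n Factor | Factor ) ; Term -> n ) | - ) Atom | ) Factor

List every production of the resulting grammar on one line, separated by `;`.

Generating nonterminals: {Atom, Expr, Term}.
Reachable from Expr after that: {Atom, Expr, Term}.
Removed useless symbols: {Factor} and every production mentioning them.

Expr -> ) | - | - Atom; Atom -> n - | Term; Term -> n ) | - ) Atom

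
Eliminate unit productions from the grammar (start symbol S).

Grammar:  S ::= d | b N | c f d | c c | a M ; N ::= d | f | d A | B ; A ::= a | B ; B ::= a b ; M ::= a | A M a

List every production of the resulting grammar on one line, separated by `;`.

S ::= d | b N | c f d | c c | a M; N ::= a b | d | f | d A; A ::= a b | a; B ::= a b; M ::= a | A M a

Unit pairs: A ⇒* {B}; N ⇒* {B}.
For each unit pair (A, B), copy every non-unit production of B to A, then drop all unit productions.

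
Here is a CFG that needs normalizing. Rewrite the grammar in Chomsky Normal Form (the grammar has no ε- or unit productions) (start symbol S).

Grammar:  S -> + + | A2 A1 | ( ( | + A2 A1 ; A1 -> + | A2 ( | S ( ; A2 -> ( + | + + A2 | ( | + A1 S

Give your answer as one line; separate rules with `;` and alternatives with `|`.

Introduce a nonterminal for each terminal appearing in a rule of length ≥ 2: X1 → +, X2 → (.
Binarize each right-hand side of length ≥ 3 by chaining fresh nonterminals (Y1, Y2, …): affected rules were S → X1 A2 A1; A2 → X1 X1 A2; A2 → X1 A1 S.

S -> X1 X1 | A2 A1 | X2 X2 | X1 Y1; A1 -> + | A2 X2 | S X2; A2 -> X2 X1 | X1 Y2 | ( | X1 Y3; X1 -> +; X2 -> (; Y1 -> A2 A1; Y2 -> X1 A2; Y3 -> A1 S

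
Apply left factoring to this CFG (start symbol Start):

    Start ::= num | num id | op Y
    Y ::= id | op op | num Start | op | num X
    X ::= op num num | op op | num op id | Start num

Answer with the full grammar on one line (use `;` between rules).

Start ::= op Y | num Start1; Y ::= id | op Y1 | num Y2; X ::= num op id | Start num | op X1; Start1 ::= ε | id; Y1 ::= op | ε; Y2 ::= Start | X; X1 ::= num num | op

Start has alternatives sharing prefix 'num': factor to Start → num Start1 with Start1 → ε | id.
Y has alternatives sharing prefix 'op': factor to Y → op Y1 with Y1 → op | ε.
Y has alternatives sharing prefix 'num': factor to Y → num Y2 with Y2 → Start | X.
X has alternatives sharing prefix 'op': factor to X → op X1 with X1 → num num | op.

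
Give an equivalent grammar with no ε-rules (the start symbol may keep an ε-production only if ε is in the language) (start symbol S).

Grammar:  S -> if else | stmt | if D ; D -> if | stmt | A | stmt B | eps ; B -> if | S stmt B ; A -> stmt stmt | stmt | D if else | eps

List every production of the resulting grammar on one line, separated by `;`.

Nullable set = {A, D}.
ε ∉ L(G), so no ε-production is kept.
Add the nullable-subset variants: S → if D gives if D | if. A → D if else gives D if else | if else.

S -> if else | stmt | if D | if; D -> if | stmt | A | stmt B; B -> if | S stmt B; A -> stmt stmt | stmt | D if else | if else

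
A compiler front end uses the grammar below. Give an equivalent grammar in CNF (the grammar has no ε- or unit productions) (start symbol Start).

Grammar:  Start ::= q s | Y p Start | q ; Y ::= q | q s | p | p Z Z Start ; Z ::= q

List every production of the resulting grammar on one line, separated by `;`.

Start ::= X1 X2 | Y Y1 | q; Y ::= q | X1 X2 | p | X3 Y2; Z ::= q; X1 ::= q; X2 ::= s; X3 ::= p; Y1 ::= X3 Start; Y2 ::= Z Y3; Y3 ::= Z Start

Introduce a nonterminal for each terminal appearing in a rule of length ≥ 2: X1 → q, X2 → s, X3 → p.
Binarize each right-hand side of length ≥ 3 by chaining fresh nonterminals (Y1, Y2, …): affected rules were Start → Y X3 Start; Y → X3 Z Z Start.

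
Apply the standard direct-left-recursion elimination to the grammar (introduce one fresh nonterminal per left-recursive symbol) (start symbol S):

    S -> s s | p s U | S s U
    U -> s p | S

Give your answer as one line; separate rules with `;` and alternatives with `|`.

S -> s s S' | p s U S'; U -> s p | S; S' -> s U S' | ε

S is directly left-recursive.
For S: α = {s U}, β = {s s, p s U}. Rewrite as S → β S' and S' → α S' | ε.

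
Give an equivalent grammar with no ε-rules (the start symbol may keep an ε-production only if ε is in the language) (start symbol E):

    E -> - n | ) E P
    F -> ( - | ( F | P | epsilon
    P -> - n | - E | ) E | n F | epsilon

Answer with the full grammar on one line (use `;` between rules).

E -> - n | ) E P | ) E; F -> ( - | ( F | ( | P; P -> - n | - E | ) E | n F | n

Nullable set = {F, P}.
ε ∉ L(G), so no ε-production is kept.
Expand every rule over subsets of its nullable positions: E → ) E P gives ) E P | ) E. F → ( F gives ( F | (. P → n F gives n F | n.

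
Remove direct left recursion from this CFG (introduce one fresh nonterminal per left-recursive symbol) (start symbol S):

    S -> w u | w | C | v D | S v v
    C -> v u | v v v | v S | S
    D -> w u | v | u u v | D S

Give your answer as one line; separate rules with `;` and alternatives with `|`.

S -> w u S' | w S' | C S' | v D S'; C -> v u | v v v | v S | S; D -> w u D' | v D' | u u v D'; S' -> v v S' | ε; D' -> S D' | ε

S, D are directly left-recursive.
For S: α = {v v}, β = {w u, w, C, v D}. Rewrite as S → β S' and S' → α S' | ε.
For D: α = {S}, β = {w u, v, u u v}. Rewrite as D → β D' and D' → α D' | ε.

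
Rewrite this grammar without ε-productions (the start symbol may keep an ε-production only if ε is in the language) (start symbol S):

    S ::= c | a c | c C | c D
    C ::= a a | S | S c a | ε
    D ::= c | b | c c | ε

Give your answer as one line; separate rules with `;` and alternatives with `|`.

S ::= c | a c | c C | c D; C ::= a a | S | S c a; D ::= c | b | c c

Nullable nonterminals: {C, D}.
ε ∉ L(G), so no ε-production is kept.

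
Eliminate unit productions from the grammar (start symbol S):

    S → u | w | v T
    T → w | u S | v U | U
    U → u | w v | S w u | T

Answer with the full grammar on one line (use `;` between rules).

S → u | w | v T; T → u | w v | S w u | w | u S | v U; U → u | w v | S w u | w | u S | v U

Unit pairs: T ⇒* {U}; U ⇒* {T}.
Replace each nonterminal's rules with the union of the non-unit rules of every nonterminal it unit-derives.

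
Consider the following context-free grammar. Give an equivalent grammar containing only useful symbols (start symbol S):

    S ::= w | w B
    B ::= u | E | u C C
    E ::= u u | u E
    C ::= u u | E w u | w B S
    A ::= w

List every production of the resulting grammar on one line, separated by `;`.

S ::= w | w B; B ::= u | E | u C C; E ::= u u | u E; C ::= u u | E w u | w B S

Generating nonterminals: {A, B, C, E, S}.
Reachable from S after that: {B, C, E, S}.
Removed useless symbols: {A} and every production mentioning them.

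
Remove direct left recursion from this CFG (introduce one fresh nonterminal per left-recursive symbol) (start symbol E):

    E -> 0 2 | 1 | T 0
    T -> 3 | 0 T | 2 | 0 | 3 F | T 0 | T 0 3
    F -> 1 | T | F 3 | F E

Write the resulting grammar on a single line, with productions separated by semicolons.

T, F are directly left-recursive.
For T: α = {0, 0 3}, β = {3, 0 T, 2, 0, 3 F}. Rewrite as T → β T' and T' → α T' | ε.
For F: α = {3, E}, β = {1, T}. Rewrite as F → β F' and F' → α F' | ε.

E -> 0 2 | 1 | T 0; T -> 3 T' | 0 T T' | 2 T' | 0 T' | 3 F T'; F -> 1 F' | T F'; T' -> 0 T' | 0 3 T' | ε; F' -> 3 F' | E F' | ε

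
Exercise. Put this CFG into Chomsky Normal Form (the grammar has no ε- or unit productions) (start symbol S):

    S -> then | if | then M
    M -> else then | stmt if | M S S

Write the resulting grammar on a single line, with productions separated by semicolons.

S -> then | if | X1 M; M -> X2 X1 | X3 X4 | M Y1; X1 -> then; X2 -> else; X3 -> stmt; X4 -> if; Y1 -> S S

Introduce a nonterminal for each terminal appearing in a rule of length ≥ 2: X1 → then, X2 → else, X3 → stmt, X4 → if.
Binarize each right-hand side of length ≥ 3 by chaining fresh nonterminals (Y1, Y2, …): affected rules were M → M S S.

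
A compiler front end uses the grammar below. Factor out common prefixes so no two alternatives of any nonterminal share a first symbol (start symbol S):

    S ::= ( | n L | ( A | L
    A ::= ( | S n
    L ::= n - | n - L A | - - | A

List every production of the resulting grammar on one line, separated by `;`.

S has alternatives sharing prefix '(': factor to S → ( S' with S' → ε | A.
L has alternatives sharing prefix 'n -': factor to L → n - L' with L' → ε | L A.

S ::= n L | L | ( S'; A ::= ( | S n; L ::= - - | A | n - L'; S' ::= ε | A; L' ::= ε | L A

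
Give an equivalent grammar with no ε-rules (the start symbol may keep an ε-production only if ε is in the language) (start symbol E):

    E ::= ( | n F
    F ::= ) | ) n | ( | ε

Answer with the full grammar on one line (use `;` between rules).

E ::= ( | n F | n; F ::= ) | ) n | (

The nullable symbols are {F}.
ε ∉ L(G), so no ε-production is kept.
Add the nullable-subset variants: E → n F gives n F | n.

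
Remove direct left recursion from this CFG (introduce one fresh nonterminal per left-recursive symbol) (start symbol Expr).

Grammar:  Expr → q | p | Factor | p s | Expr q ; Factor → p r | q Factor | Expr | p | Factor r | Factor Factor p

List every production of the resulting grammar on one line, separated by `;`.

Expr → q Expr1 | p Expr1 | Factor Expr1 | p s Expr1; Factor → p r Factor1 | q Factor Factor1 | Expr Factor1 | p Factor1; Expr1 → q Expr1 | eps; Factor1 → r Factor1 | Factor p Factor1 | eps

Directly left-recursive nonterminals: Expr, Factor.
For Expr: α = {q}, β = {q, p, Factor, p s}. Rewrite as Expr → β Expr1 and Expr1 → α Expr1 | ε.
For Factor: α = {r, Factor p}, β = {p r, q Factor, Expr, p}. Rewrite as Factor → β Factor1 and Factor1 → α Factor1 | ε.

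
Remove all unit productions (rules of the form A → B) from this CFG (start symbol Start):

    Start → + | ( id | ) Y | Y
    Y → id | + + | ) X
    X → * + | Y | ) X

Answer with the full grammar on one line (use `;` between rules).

Start → + | ( id | ) Y | id | + + | ) X; Y → id | + + | ) X; X → * + | ) X | id | + +

Unit pairs: Start ⇒* {Y}; X ⇒* {Y}.
For each unit pair (A, B), copy every non-unit production of B to A, then drop all unit productions.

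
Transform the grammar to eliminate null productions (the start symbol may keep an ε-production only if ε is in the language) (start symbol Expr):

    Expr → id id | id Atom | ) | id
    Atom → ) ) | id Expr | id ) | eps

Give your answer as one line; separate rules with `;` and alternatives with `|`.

Expr → id id | id Atom | id | ); Atom → ) ) | id Expr | id )

Nullable set = {Atom}.
ε ∉ L(G), so no ε-production is kept.
Add the nullable-subset variants: Expr → id Atom gives id Atom | id.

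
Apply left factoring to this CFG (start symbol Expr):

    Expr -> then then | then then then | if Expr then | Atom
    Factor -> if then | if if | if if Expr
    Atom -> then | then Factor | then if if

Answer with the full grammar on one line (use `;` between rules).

Expr has alternatives sharing prefix 'then then': factor to Expr → then then Expr1 with Expr1 → ε | then.
Factor has alternatives sharing prefix 'if': factor to Factor → if Factor1 with Factor1 → then | if | if Expr.
Atom has alternatives sharing prefix 'then': factor to Atom → then Atom1 with Atom1 → ε | Factor | if if.
Factor1 has alternatives sharing prefix 'if': factor to Factor1 → if Factor11 with Factor11 → ε | Expr.

Expr -> if Expr then | Atom | then then Expr1; Factor -> if Factor1; Atom -> then Atom1; Expr1 -> ε | then; Factor1 -> then | if Factor11; Atom1 -> ε | Factor | if if; Factor11 -> ε | Expr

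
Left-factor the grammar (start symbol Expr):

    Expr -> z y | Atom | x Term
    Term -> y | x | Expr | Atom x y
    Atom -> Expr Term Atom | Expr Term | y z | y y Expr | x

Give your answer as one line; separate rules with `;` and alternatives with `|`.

Atom has alternatives sharing prefix 'Expr Term': factor to Atom → Expr Term Atom1 with Atom1 → Atom | ε.
Atom has alternatives sharing prefix 'y': factor to Atom → y Atom2 with Atom2 → z | y Expr.

Expr -> z y | Atom | x Term; Term -> y | x | Expr | Atom x y; Atom -> x | Expr Term Atom1 | y Atom2; Atom1 -> Atom | epsilon; Atom2 -> z | y Expr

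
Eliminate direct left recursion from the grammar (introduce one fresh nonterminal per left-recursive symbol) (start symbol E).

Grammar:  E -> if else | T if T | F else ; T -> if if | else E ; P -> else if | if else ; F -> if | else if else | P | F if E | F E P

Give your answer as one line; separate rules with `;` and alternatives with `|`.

Left recursion appears on F.
For F: α = {if E, E P}, β = {if, else if else, P}. Rewrite as F → β F' and F' → α F' | ε.

E -> if else | T if T | F else; T -> if if | else E; P -> else if | if else; F -> if F' | else if else F' | P F'; F' -> if E F' | E P F' | ε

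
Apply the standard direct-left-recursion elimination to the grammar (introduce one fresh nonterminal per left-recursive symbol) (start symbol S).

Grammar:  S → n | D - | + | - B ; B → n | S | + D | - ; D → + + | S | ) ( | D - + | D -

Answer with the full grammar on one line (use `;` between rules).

D is directly left-recursive.
For D: α = {- +, -}, β = {+ +, S, ) (}. Rewrite as D → β D' and D' → α D' | ε.

S → n | D - | + | - B; B → n | S | + D | -; D → + + D' | S D' | ) ( D'; D' → - + D' | - D' | ε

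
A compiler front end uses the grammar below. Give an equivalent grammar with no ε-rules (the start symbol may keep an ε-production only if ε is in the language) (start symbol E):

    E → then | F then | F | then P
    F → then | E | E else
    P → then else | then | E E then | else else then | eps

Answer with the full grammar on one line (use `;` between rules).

Nullable set = {P}.
ε ∉ L(G), so no ε-production is kept.

E → then | F then | F | then P; F → then | E | E else; P → then else | then | E E then | else else then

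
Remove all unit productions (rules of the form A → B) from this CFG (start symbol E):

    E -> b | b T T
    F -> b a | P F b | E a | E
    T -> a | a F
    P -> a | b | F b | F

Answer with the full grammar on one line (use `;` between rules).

Unit pairs: F ⇒* {E}; P ⇒* {E, F}.
For each unit pair (A, B), copy every non-unit production of B to A, then drop all unit productions.

E -> b | b T T; F -> b | b T T | b a | P F b | E a; T -> a | a F; P -> b | b T T | b a | P F b | E a | a | F b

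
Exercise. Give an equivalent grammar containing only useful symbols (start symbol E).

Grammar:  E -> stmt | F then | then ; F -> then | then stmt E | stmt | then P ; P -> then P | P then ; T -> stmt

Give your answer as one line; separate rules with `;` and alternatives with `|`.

E -> stmt | F then | then; F -> then | then stmt E | stmt

Generating nonterminals: {E, F, T}.
Reachable from E after that: {E, F}.
Removed useless symbols: {P, T} and every production mentioning them.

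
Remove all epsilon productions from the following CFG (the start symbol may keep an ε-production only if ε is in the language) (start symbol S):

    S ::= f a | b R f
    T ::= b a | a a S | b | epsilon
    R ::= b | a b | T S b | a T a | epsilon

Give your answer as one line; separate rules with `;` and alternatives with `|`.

S ::= f a | b R f | b f; T ::= b a | a a S | b; R ::= b | a b | T S b | S b | a T a | a a

Nullable set = {R, T}.
ε ∉ L(G), so no ε-production is kept.
For each production, add variants omitting each subset of nullable occurrences: S → b R f gives b R f | b f. R → T S b gives T S b | S b. R → a T a gives a T a | a a.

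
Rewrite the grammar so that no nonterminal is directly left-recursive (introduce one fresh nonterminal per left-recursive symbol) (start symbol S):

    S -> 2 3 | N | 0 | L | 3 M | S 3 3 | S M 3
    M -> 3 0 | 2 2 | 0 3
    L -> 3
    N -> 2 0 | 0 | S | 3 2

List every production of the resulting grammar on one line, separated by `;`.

S -> 2 3 S' | N S' | 0 S' | L S' | 3 M S'; M -> 3 0 | 2 2 | 0 3; L -> 3; N -> 2 0 | 0 | S | 3 2; S' -> 3 3 S' | M 3 S' | eps

S is directly left-recursive.
For S: α = {3 3, M 3}, β = {2 3, N, 0, L, 3 M}. Rewrite as S → β S' and S' → α S' | ε.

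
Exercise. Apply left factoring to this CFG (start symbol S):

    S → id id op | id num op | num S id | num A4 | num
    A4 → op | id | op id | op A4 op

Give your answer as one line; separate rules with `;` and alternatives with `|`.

S → num S' | id S''; A4 → id | op A4'; S' → S id | A4 | ε; S'' → id op | num op; A4' → ε | id | A4 op

S has alternatives sharing prefix 'num': factor to S → num S' with S' → S id | A4 | ε.
S has alternatives sharing prefix 'id': factor to S → id S'' with S'' → id op | num op.
A4 has alternatives sharing prefix 'op': factor to A4 → op A4' with A4' → ε | id | A4 op.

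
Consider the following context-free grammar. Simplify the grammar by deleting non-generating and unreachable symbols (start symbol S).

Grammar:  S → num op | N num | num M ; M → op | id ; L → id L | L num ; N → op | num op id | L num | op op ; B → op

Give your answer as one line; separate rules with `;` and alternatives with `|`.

S → num op | N num | num M; M → op | id; N → op | num op id | op op

Generating nonterminals: {B, M, N, S}.
Reachable from S after that: {M, N, S}.
Removed useless symbols: {B, L} and every production mentioning them.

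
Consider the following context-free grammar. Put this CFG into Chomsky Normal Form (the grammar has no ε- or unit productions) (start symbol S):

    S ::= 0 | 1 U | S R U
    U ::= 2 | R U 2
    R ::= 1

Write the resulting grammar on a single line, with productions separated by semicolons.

Introduce a nonterminal for each terminal appearing in a rule of length ≥ 2: X1 → 1, X2 → 2.
Binarize each right-hand side of length ≥ 3 by chaining fresh nonterminals (Y1, Y2, …): affected rules were S → S R U; U → R U X2.

S ::= 0 | X1 U | S Y1; U ::= 2 | R Y2; R ::= 1; X1 ::= 1; X2 ::= 2; Y1 ::= R U; Y2 ::= U X2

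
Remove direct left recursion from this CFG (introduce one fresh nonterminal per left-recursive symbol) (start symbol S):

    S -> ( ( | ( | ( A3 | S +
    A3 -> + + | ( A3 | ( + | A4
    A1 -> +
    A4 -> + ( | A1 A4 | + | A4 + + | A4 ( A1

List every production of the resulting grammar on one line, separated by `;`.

S, A4 are directly left-recursive.
For S: α = {+}, β = {( (, (, ( A3}. Rewrite as S → β S' and S' → α S' | ε.
For A4: α = {+ +, ( A1}, β = {+ (, A1 A4, +}. Rewrite as A4 → β A4' and A4' → α A4' | ε.

S -> ( ( S' | ( S' | ( A3 S'; A3 -> + + | ( A3 | ( + | A4; A1 -> +; A4 -> + ( A4' | A1 A4 A4' | + A4'; S' -> + S' | ε; A4' -> + + A4' | ( A1 A4' | ε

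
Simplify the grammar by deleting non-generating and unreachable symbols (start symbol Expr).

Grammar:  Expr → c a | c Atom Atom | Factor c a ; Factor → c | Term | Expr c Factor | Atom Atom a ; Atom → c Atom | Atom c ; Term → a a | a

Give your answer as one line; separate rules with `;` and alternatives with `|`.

Generating nonterminals: {Expr, Factor, Term}.
Reachable from Expr after that: {Expr, Factor, Term}.
Removed useless symbols: {Atom} and every production mentioning them.

Expr → c a | Factor c a; Factor → c | Term | Expr c Factor; Term → a a | a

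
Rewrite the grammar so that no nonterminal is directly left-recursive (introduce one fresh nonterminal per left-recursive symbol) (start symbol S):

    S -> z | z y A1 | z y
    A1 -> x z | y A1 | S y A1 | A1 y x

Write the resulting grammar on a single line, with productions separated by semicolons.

S -> z | z y A1 | z y; A1 -> x z A1' | y A1 A1' | S y A1 A1'; A1' -> y x A1' | epsilon

Directly left-recursive nonterminal: A1.
For A1: α = {y x}, β = {x z, y A1, S y A1}. Rewrite as A1 → β A1' and A1' → α A1' | ε.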